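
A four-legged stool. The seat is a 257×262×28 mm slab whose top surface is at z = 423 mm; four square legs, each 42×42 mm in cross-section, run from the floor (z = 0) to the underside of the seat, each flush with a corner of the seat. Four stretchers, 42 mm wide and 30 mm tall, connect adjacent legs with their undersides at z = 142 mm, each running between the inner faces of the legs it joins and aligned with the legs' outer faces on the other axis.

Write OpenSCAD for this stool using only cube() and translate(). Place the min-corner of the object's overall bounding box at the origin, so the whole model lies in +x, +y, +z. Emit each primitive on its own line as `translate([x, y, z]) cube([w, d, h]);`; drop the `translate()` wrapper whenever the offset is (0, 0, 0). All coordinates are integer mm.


translate([0, 0, 395]) cube([257, 262, 28]);
cube([42, 42, 395]);
translate([215, 0, 0]) cube([42, 42, 395]);
translate([0, 220, 0]) cube([42, 42, 395]);
translate([215, 220, 0]) cube([42, 42, 395]);
translate([42, 0, 142]) cube([173, 42, 30]);
translate([42, 220, 142]) cube([173, 42, 30]);
translate([0, 42, 142]) cube([42, 178, 30]);
translate([215, 42, 142]) cube([42, 178, 30]);


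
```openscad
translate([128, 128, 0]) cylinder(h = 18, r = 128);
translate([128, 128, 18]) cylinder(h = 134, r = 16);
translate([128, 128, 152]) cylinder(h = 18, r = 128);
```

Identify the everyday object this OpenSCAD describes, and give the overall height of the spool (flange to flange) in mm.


A spool. The overall height is 170 mm.

Three coaxial cylinders, large–small–large — a spool. Two 18 mm flanges and a 134 mm core give 18 + 134 + 18 = 170 mm.


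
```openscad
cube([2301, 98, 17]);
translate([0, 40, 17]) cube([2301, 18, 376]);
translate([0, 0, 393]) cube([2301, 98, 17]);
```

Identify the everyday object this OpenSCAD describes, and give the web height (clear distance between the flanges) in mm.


An I-beam. The web height is 376 mm.

Two wide flanges with a thin centred web — an I-beam. Overall 410 mm minus two 17 mm flanges gives a web of 410 − 2·17 = 376 mm.


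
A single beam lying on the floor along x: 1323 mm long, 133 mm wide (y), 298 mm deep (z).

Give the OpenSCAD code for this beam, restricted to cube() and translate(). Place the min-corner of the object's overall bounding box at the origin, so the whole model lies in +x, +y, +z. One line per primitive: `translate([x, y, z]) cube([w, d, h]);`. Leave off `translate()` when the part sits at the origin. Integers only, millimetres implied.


cube([1323, 133, 298]);


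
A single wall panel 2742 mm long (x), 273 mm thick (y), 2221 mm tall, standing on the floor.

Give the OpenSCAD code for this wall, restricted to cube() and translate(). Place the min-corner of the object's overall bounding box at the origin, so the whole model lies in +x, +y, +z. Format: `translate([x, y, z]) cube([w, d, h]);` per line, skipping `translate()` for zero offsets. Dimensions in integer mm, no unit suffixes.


cube([2742, 273, 2221]);


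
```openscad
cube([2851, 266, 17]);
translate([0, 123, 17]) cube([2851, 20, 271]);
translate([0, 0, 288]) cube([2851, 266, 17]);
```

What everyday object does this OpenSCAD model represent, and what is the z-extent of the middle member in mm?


An I-beam. The web height is 271 mm.

Two wide flanges with a thin centred web — an I-beam. Overall 305 mm minus two 17 mm flanges gives a web of 305 − 2·17 = 271 mm.


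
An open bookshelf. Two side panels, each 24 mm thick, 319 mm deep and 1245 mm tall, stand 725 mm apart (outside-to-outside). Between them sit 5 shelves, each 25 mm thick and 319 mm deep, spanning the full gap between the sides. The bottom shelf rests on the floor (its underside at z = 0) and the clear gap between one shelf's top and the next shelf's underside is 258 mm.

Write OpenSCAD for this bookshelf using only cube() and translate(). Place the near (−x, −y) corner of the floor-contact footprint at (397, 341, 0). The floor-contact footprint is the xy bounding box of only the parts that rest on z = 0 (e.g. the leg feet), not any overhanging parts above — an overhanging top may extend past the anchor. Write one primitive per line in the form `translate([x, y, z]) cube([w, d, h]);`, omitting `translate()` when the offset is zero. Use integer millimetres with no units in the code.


translate([397, 341, 0]) cube([24, 319, 1245]);
translate([1098, 341, 0]) cube([24, 319, 1245]);
translate([421, 341, 0]) cube([677, 319, 25]);
translate([421, 341, 283]) cube([677, 319, 25]);
translate([421, 341, 566]) cube([677, 319, 25]);
translate([421, 341, 849]) cube([677, 319, 25]);
translate([421, 341, 1132]) cube([677, 319, 25]);


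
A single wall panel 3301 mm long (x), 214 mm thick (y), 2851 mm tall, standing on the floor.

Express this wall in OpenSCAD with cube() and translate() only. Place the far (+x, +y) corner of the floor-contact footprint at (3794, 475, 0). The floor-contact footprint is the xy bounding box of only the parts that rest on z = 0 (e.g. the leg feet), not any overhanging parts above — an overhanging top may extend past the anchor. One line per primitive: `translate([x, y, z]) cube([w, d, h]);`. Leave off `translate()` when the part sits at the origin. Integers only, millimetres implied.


translate([493, 261, 0]) cube([3301, 214, 2851]);


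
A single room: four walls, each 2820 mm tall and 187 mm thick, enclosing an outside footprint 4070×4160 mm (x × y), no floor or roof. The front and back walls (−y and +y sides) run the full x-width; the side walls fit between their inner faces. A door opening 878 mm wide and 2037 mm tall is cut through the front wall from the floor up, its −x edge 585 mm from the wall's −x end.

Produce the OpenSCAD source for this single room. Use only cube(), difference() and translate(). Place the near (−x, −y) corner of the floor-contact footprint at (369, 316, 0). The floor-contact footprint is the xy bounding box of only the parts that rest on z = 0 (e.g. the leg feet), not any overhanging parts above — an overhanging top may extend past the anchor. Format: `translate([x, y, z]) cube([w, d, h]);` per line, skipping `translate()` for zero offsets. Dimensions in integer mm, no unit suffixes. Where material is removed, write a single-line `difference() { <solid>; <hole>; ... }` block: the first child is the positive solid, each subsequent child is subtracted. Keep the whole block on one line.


difference() { translate([369, 316, 0]) cube([4070, 187, 2820]); translate([954, 316, 0]) cube([878, 187, 2037]); }
translate([369, 4289, 0]) cube([4070, 187, 2820]);
translate([369, 503, 0]) cube([187, 3786, 2820]);
translate([4252, 503, 0]) cube([187, 3786, 2820]);


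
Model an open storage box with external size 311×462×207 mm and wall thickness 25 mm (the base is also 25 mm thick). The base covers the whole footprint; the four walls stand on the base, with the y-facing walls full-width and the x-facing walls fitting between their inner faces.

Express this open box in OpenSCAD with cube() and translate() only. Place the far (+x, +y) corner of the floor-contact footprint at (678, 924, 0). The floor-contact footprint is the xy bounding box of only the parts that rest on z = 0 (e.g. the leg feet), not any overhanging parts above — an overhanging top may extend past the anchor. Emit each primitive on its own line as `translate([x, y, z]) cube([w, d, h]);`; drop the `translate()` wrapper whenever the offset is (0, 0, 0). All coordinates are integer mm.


translate([367, 462, 0]) cube([311, 462, 25]);
translate([367, 462, 25]) cube([311, 25, 182]);
translate([367, 899, 25]) cube([311, 25, 182]);
translate([367, 487, 25]) cube([25, 412, 182]);
translate([653, 487, 25]) cube([25, 412, 182]);


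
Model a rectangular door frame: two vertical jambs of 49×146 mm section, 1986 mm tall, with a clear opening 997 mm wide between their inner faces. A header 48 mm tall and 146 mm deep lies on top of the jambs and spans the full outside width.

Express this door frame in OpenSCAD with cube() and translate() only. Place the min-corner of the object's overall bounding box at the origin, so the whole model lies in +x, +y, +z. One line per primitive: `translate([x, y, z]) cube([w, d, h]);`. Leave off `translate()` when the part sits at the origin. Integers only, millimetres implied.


cube([49, 146, 1986]);
translate([1046, 0, 0]) cube([49, 146, 1986]);
translate([0, 0, 1986]) cube([1095, 146, 48]);


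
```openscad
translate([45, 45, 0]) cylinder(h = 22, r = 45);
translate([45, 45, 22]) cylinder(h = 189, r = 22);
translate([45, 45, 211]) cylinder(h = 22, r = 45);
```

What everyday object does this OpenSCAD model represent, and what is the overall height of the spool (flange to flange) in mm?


A spool. The overall height is 233 mm.

Three coaxial cylinders, large–small–large — a spool. Two 22 mm flanges and a 189 mm core give 22 + 189 + 22 = 233 mm.


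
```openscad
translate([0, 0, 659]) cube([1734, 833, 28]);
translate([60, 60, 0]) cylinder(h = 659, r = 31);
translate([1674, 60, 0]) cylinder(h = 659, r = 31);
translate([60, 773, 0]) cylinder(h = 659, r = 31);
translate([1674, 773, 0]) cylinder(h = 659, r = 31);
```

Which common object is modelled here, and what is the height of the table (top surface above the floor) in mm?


A table. The table height is 687 mm.

A 1734×833×28 slab sits at z = 659 on four Ø62 mm round legs — a table. The top surface is at 659 + 28 = 687 mm.


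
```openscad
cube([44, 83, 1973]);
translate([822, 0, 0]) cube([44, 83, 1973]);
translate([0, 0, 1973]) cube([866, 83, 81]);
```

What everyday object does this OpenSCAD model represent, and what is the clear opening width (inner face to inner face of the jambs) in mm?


A door frame. The clear opening width is 778 mm.

Two 1973 mm tall posts with a header on top — a door frame. The left jamb is 44 mm wide at x = 0; the right jamb starts at x = 822. The clear opening is 822 − 44 = 778 mm.


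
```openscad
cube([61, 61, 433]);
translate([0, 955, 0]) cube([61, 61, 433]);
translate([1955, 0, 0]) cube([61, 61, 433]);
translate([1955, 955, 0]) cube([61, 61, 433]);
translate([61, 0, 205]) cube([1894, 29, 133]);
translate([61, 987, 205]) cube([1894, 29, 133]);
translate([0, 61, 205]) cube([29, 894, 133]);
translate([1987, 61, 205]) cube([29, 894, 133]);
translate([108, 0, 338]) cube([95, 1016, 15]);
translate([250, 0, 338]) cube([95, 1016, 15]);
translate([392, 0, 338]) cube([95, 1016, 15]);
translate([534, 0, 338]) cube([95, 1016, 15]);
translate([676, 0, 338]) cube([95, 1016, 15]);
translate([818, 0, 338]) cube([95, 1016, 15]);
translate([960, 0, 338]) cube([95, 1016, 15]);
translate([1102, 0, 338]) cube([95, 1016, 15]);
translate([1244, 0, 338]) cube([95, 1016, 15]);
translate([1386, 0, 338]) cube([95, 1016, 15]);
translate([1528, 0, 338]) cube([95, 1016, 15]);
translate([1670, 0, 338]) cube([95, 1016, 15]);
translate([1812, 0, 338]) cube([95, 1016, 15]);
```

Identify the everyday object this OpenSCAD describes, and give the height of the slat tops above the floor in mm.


A bed frame. The slat-top height is 353 mm.

Four posts, four rails, and a row of slats — a bed frame. Slats sit on the rails at z = 205 + 133 = 338; with slat thickness 15, the top is 353 mm.


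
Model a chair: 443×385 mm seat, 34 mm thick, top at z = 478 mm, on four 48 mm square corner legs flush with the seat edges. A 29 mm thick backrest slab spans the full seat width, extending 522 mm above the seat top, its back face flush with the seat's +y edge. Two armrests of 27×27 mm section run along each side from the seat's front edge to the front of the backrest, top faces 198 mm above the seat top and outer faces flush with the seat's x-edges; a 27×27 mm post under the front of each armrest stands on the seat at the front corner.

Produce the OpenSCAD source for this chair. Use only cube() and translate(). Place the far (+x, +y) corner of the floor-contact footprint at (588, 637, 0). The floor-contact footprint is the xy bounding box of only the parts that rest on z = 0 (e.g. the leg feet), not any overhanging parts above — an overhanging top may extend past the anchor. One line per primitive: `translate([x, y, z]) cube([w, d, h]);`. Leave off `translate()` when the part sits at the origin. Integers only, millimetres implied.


translate([145, 252, 444]) cube([443, 385, 34]);
translate([145, 252, 0]) cube([48, 48, 444]);
translate([540, 252, 0]) cube([48, 48, 444]);
translate([145, 589, 0]) cube([48, 48, 444]);
translate([540, 589, 0]) cube([48, 48, 444]);
translate([145, 608, 478]) cube([443, 29, 522]);
translate([145, 252, 649]) cube([27, 356, 27]);
translate([561, 252, 649]) cube([27, 356, 27]);
translate([145, 252, 478]) cube([27, 27, 171]);
translate([561, 252, 478]) cube([27, 27, 171]);


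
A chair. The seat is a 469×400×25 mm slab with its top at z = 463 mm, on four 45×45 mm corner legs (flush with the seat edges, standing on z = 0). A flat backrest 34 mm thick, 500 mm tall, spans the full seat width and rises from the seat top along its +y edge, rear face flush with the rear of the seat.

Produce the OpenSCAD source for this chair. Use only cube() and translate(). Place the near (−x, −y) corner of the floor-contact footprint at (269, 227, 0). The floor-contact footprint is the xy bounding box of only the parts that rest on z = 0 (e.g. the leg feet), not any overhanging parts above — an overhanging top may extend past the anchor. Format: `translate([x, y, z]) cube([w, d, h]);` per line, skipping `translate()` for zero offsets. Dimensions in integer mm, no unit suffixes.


translate([269, 227, 438]) cube([469, 400, 25]);
translate([269, 227, 0]) cube([45, 45, 438]);
translate([693, 227, 0]) cube([45, 45, 438]);
translate([269, 582, 0]) cube([45, 45, 438]);
translate([693, 582, 0]) cube([45, 45, 438]);
translate([269, 593, 463]) cube([469, 34, 500]);


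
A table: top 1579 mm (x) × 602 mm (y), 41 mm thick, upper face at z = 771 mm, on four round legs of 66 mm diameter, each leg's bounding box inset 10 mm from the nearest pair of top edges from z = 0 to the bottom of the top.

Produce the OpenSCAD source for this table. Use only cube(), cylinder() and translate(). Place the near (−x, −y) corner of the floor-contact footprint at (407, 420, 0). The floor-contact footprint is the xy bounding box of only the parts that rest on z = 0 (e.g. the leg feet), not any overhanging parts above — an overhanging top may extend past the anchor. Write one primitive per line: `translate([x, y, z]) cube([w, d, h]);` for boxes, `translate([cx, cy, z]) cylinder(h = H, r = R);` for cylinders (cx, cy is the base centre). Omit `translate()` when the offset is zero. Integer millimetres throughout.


// leg_h = 771 - 41 = 730
translate([397, 410, 730]) cube([1579, 602, 41]);
translate([440, 453, 0]) cylinder(h = 730, r = 33);
translate([1933, 453, 0]) cylinder(h = 730, r = 33);
translate([440, 969, 0]) cylinder(h = 730, r = 33);
translate([1933, 969, 0]) cylinder(h = 730, r = 33);


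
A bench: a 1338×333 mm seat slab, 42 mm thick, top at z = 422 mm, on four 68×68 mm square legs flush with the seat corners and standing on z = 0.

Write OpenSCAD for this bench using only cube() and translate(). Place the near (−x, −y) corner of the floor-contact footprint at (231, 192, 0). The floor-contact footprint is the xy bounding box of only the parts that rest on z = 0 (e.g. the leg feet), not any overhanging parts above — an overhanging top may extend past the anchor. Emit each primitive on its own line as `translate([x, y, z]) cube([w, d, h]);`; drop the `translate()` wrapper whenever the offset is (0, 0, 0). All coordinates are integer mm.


translate([231, 192, 380]) cube([1338, 333, 42]);
translate([231, 192, 0]) cube([68, 68, 380]);
translate([231, 457, 0]) cube([68, 68, 380]);
translate([1501, 192, 0]) cube([68, 68, 380]);
translate([1501, 457, 0]) cube([68, 68, 380]);


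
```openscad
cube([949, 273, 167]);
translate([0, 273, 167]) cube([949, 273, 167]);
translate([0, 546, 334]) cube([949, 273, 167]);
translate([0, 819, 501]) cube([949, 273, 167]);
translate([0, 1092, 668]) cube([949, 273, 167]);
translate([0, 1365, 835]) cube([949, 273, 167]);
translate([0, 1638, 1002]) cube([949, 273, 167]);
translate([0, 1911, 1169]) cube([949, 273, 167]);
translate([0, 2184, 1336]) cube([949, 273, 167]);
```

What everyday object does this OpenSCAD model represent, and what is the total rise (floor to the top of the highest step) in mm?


A staircase. The total rise is 1503 mm.

9 identical blocks, each offset up and back from the previous — a staircase. Each step is 167 mm tall and there are 9 of them, so the total rise is 9 × 167 = 1503 mm.


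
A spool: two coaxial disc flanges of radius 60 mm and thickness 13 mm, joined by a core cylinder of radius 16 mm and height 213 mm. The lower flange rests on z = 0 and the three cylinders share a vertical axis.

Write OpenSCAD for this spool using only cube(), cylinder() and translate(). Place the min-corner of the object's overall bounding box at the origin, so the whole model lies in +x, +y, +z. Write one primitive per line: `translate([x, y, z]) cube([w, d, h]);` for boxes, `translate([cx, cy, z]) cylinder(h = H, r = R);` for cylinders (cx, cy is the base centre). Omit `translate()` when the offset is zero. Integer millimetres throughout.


translate([60, 60, 0]) cylinder(h = 13, r = 60);
translate([60, 60, 13]) cylinder(h = 213, r = 16);
translate([60, 60, 226]) cylinder(h = 13, r = 60);


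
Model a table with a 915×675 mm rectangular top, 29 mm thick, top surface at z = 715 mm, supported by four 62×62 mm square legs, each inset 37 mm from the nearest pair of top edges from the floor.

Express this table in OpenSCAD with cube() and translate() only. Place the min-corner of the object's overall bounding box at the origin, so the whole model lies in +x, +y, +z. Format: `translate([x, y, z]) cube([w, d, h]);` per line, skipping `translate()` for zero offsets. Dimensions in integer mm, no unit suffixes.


translate([0, 0, 686]) cube([915, 675, 29]);
translate([37, 37, 0]) cube([62, 62, 686]);
translate([816, 37, 0]) cube([62, 62, 686]);
translate([37, 576, 0]) cube([62, 62, 686]);
translate([816, 576, 0]) cube([62, 62, 686]);


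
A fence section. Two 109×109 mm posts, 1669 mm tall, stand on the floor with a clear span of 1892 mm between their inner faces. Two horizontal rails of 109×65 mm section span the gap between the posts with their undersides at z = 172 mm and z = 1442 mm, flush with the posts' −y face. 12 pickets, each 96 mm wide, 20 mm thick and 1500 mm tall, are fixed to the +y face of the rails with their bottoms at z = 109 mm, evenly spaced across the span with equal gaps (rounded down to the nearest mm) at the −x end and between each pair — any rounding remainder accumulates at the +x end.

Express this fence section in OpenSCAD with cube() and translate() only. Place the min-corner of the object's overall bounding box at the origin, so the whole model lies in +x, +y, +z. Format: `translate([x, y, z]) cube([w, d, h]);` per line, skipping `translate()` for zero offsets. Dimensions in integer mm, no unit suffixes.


cube([109, 109, 1669]);
translate([2001, 0, 0]) cube([109, 109, 1669]);
translate([109, 0, 172]) cube([1892, 109, 65]);
translate([109, 0, 1442]) cube([1892, 109, 65]);
translate([165, 109, 109]) cube([96, 20, 1500]);
translate([317, 109, 109]) cube([96, 20, 1500]);
translate([469, 109, 109]) cube([96, 20, 1500]);
translate([621, 109, 109]) cube([96, 20, 1500]);
translate([773, 109, 109]) cube([96, 20, 1500]);
translate([925, 109, 109]) cube([96, 20, 1500]);
translate([1077, 109, 109]) cube([96, 20, 1500]);
translate([1229, 109, 109]) cube([96, 20, 1500]);
translate([1381, 109, 109]) cube([96, 20, 1500]);
translate([1533, 109, 109]) cube([96, 20, 1500]);
translate([1685, 109, 109]) cube([96, 20, 1500]);
translate([1837, 109, 109]) cube([96, 20, 1500]);


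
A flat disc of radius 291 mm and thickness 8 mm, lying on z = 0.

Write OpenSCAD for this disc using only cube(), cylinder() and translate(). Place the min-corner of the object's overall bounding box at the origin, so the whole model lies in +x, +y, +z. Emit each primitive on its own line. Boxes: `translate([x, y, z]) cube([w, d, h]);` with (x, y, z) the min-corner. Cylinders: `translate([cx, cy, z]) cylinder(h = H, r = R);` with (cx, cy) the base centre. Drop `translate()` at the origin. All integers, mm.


translate([291, 291, 0]) cylinder(h = 8, r = 291);


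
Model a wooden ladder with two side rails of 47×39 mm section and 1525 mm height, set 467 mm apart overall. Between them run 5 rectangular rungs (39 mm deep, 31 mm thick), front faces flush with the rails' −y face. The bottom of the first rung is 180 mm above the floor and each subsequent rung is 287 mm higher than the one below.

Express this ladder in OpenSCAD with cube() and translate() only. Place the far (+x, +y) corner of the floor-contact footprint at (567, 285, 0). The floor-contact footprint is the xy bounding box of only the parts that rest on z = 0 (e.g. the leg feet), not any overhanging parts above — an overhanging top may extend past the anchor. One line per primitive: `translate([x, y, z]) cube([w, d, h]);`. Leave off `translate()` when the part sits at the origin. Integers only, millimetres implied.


translate([100, 246, 0]) cube([47, 39, 1525]);
translate([520, 246, 0]) cube([47, 39, 1525]);
translate([147, 246, 180]) cube([373, 39, 31]);
translate([147, 246, 467]) cube([373, 39, 31]);
translate([147, 246, 754]) cube([373, 39, 31]);
translate([147, 246, 1041]) cube([373, 39, 31]);
translate([147, 246, 1328]) cube([373, 39, 31]);


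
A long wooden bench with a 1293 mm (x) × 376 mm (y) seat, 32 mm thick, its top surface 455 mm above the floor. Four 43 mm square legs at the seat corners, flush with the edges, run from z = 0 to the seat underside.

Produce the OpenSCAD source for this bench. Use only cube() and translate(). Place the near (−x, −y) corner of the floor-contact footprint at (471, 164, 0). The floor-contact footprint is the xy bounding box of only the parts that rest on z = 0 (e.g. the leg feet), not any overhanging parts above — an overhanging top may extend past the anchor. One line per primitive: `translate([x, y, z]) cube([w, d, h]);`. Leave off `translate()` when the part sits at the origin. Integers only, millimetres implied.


translate([471, 164, 423]) cube([1293, 376, 32]);
translate([471, 164, 0]) cube([43, 43, 423]);
translate([471, 497, 0]) cube([43, 43, 423]);
translate([1721, 164, 0]) cube([43, 43, 423]);
translate([1721, 497, 0]) cube([43, 43, 423]);


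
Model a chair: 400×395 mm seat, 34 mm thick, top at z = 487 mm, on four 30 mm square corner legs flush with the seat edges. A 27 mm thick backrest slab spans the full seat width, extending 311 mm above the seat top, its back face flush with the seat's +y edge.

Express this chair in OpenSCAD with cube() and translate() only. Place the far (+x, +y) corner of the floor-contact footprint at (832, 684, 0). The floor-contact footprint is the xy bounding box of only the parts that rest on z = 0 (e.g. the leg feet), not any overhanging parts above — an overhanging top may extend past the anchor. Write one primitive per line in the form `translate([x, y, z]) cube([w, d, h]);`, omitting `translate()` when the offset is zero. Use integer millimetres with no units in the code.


translate([432, 289, 453]) cube([400, 395, 34]);
translate([432, 289, 0]) cube([30, 30, 453]);
translate([802, 289, 0]) cube([30, 30, 453]);
translate([432, 654, 0]) cube([30, 30, 453]);
translate([802, 654, 0]) cube([30, 30, 453]);
translate([432, 657, 487]) cube([400, 27, 311]);


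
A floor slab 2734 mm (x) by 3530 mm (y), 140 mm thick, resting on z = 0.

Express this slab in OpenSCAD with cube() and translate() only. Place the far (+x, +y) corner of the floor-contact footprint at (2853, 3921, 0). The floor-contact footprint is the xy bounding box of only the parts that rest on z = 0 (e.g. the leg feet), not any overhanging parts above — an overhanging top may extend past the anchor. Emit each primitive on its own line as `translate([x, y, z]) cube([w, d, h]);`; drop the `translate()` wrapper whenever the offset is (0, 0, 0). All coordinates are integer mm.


translate([119, 391, 0]) cube([2734, 3530, 140]);


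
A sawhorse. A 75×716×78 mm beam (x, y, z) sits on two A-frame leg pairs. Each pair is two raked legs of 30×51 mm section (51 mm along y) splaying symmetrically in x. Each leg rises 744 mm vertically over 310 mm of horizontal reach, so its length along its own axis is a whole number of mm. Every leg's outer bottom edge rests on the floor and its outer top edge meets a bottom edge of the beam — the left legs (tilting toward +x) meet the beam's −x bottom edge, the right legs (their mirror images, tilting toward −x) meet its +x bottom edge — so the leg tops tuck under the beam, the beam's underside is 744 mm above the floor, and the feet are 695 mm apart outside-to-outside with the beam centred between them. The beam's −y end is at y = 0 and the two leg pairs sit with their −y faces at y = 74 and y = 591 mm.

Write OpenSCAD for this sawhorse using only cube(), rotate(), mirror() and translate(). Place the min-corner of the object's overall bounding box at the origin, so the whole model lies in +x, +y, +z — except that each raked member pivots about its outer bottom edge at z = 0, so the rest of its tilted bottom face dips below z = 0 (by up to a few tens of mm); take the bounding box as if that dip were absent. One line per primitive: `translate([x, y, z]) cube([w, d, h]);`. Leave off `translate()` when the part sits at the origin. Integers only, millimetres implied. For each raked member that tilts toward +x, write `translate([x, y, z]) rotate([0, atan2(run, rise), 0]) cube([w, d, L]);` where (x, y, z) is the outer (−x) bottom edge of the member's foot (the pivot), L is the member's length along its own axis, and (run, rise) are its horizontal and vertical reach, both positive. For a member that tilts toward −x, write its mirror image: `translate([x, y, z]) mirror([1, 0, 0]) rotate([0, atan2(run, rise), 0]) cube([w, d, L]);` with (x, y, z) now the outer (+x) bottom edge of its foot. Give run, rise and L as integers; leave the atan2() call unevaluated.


// leg length = √(310² + 744²) = 806
// right-leg outer foot x = 2·310 + 75 = 695
// beam min-corner = (310, 0, 744)
translate([310, 0, 744]) cube([75, 716, 78]);
translate([0, 74, 0]) rotate([0, atan2(310, 744), 0]) cube([30, 51, 806]);
translate([695, 74, 0]) mirror([1, 0, 0]) rotate([0, atan2(310, 744), 0]) cube([30, 51, 806]);
translate([0, 591, 0]) rotate([0, atan2(310, 744), 0]) cube([30, 51, 806]);
translate([695, 591, 0]) mirror([1, 0, 0]) rotate([0, atan2(310, 744), 0]) cube([30, 51, 806]);


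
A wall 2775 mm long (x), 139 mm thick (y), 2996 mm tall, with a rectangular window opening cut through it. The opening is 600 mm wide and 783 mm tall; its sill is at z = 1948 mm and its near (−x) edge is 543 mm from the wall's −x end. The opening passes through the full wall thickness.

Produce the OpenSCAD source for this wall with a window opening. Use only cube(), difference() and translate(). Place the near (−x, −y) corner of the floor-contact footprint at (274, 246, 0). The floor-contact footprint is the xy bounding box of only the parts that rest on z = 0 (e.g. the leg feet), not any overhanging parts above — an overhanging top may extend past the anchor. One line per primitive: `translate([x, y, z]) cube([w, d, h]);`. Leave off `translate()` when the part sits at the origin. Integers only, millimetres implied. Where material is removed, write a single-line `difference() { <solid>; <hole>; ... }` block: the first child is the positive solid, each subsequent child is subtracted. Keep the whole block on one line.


difference() { translate([274, 246, 0]) cube([2775, 139, 2996]); translate([817, 246, 1948]) cube([600, 139, 783]); }


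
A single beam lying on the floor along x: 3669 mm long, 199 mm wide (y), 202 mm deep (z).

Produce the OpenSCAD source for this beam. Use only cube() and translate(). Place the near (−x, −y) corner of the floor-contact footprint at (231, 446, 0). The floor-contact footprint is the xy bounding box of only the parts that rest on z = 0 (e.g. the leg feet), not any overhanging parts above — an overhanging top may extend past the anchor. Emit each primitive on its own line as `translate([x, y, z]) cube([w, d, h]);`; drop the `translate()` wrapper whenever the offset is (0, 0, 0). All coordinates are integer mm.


translate([231, 446, 0]) cube([3669, 199, 202]);


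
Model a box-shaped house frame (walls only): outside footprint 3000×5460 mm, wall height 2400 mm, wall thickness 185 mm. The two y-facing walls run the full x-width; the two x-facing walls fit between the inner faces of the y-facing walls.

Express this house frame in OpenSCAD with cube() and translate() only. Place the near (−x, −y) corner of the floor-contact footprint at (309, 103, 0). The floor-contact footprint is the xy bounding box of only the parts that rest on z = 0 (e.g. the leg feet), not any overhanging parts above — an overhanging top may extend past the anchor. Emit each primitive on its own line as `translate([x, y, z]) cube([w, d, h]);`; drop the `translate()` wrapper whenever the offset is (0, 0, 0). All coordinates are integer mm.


translate([309, 103, 0]) cube([3000, 185, 2400]);
translate([309, 5378, 0]) cube([3000, 185, 2400]);
translate([309, 288, 0]) cube([185, 5090, 2400]);
translate([3124, 288, 0]) cube([185, 5090, 2400]);


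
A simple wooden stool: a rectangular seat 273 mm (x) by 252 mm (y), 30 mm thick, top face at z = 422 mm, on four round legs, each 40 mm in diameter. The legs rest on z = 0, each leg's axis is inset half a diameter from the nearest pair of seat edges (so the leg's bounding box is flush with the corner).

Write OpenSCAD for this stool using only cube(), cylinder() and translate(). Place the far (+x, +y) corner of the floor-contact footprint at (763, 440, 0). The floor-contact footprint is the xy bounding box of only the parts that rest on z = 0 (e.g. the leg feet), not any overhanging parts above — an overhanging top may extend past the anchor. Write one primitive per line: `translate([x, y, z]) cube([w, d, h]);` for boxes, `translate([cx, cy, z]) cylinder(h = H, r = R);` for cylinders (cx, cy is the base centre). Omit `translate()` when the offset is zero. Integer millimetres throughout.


translate([490, 188, 392]) cube([273, 252, 30]);
translate([510, 208, 0]) cylinder(h = 392, r = 20);
translate([743, 208, 0]) cylinder(h = 392, r = 20);
translate([510, 420, 0]) cylinder(h = 392, r = 20);
translate([743, 420, 0]) cylinder(h = 392, r = 20);


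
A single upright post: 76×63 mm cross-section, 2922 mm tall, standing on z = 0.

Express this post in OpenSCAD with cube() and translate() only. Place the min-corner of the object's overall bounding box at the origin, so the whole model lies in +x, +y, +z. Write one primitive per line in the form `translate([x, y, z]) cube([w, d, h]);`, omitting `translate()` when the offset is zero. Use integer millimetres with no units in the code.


cube([76, 63, 2922]);


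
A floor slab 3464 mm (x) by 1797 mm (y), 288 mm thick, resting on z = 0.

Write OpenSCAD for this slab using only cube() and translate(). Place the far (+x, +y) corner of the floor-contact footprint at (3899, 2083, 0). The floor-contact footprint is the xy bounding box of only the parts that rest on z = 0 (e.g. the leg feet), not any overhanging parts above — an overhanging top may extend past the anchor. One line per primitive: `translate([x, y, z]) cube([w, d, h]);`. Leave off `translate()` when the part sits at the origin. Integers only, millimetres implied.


translate([435, 286, 0]) cube([3464, 1797, 288]);


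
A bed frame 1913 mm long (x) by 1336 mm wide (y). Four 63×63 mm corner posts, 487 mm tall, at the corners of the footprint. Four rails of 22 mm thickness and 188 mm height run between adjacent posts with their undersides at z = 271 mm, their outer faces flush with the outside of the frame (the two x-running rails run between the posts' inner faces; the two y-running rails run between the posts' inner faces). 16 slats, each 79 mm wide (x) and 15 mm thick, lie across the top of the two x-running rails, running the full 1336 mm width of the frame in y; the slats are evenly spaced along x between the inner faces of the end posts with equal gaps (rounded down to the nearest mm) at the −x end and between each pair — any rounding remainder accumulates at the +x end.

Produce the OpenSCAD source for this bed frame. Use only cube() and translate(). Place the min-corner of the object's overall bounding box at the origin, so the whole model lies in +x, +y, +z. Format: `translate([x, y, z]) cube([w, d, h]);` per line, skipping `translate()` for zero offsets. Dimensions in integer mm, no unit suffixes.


// slat z = rail_z + rail_h = 271 + 188 = 459
// slat gap = ⌊(1787 − 16·79) / 17⌋ = 30
cube([63, 63, 487]);
translate([0, 1273, 0]) cube([63, 63, 487]);
translate([1850, 0, 0]) cube([63, 63, 487]);
translate([1850, 1273, 0]) cube([63, 63, 487]);
translate([63, 0, 271]) cube([1787, 22, 188]);
translate([63, 1314, 271]) cube([1787, 22, 188]);
translate([0, 63, 271]) cube([22, 1210, 188]);
translate([1891, 63, 271]) cube([22, 1210, 188]);
translate([93, 0, 459]) cube([79, 1336, 15]);
translate([202, 0, 459]) cube([79, 1336, 15]);
translate([311, 0, 459]) cube([79, 1336, 15]);
translate([420, 0, 459]) cube([79, 1336, 15]);
translate([529, 0, 459]) cube([79, 1336, 15]);
translate([638, 0, 459]) cube([79, 1336, 15]);
translate([747, 0, 459]) cube([79, 1336, 15]);
translate([856, 0, 459]) cube([79, 1336, 15]);
translate([965, 0, 459]) cube([79, 1336, 15]);
translate([1074, 0, 459]) cube([79, 1336, 15]);
translate([1183, 0, 459]) cube([79, 1336, 15]);
translate([1292, 0, 459]) cube([79, 1336, 15]);
translate([1401, 0, 459]) cube([79, 1336, 15]);
translate([1510, 0, 459]) cube([79, 1336, 15]);
translate([1619, 0, 459]) cube([79, 1336, 15]);
translate([1728, 0, 459]) cube([79, 1336, 15]);


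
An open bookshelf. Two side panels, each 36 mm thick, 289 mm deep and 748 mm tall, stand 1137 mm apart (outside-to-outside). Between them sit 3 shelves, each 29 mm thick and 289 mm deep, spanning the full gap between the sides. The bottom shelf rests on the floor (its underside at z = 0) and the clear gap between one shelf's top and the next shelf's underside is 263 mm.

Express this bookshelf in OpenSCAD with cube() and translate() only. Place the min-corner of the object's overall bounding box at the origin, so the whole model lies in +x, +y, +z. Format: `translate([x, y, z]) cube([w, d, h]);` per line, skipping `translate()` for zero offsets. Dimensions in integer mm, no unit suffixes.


cube([36, 289, 748]);
translate([1101, 0, 0]) cube([36, 289, 748]);
translate([36, 0, 0]) cube([1065, 289, 29]);
translate([36, 0, 292]) cube([1065, 289, 29]);
translate([36, 0, 584]) cube([1065, 289, 29]);


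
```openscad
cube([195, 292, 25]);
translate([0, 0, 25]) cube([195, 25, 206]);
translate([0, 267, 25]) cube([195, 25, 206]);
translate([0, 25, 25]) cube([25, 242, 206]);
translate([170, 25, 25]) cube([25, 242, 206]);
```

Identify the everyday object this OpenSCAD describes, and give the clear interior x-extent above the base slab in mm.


An open box. The internal width is 145 mm.

A 195×292 base slab with four walls standing on it — an open box. The base is 195 mm wide and the walls are 25 mm thick, so the internal width is 195 − 2 × 25 = 145 mm.


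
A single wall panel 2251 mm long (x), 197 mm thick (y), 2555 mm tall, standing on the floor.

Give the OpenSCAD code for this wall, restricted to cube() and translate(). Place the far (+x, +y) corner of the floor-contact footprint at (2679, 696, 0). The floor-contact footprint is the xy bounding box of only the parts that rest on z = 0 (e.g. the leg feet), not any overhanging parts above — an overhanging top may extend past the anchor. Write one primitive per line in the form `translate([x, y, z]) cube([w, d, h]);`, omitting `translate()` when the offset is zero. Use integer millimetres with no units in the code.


translate([428, 499, 0]) cube([2251, 197, 2555]);


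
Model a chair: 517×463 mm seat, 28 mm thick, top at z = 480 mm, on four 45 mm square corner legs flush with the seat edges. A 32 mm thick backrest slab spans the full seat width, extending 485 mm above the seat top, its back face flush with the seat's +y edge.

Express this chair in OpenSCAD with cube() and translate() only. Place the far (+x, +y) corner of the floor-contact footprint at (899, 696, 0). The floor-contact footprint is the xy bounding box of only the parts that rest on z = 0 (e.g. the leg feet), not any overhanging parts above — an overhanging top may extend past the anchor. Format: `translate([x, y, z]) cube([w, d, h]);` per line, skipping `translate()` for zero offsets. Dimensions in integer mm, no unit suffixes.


translate([382, 233, 452]) cube([517, 463, 28]);
translate([382, 233, 0]) cube([45, 45, 452]);
translate([854, 233, 0]) cube([45, 45, 452]);
translate([382, 651, 0]) cube([45, 45, 452]);
translate([854, 651, 0]) cube([45, 45, 452]);
translate([382, 664, 480]) cube([517, 32, 485]);


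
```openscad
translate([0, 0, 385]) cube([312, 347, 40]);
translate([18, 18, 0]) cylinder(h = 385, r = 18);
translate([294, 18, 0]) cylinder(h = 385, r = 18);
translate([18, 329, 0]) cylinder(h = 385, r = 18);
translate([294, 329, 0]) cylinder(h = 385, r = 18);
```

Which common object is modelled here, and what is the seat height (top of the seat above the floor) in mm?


A stool. The seat height is 425 mm.

A 312×347×40 slab at z = 385 on four corner cylinders — a stool. The seat top is 385 + 40 = 425 mm.


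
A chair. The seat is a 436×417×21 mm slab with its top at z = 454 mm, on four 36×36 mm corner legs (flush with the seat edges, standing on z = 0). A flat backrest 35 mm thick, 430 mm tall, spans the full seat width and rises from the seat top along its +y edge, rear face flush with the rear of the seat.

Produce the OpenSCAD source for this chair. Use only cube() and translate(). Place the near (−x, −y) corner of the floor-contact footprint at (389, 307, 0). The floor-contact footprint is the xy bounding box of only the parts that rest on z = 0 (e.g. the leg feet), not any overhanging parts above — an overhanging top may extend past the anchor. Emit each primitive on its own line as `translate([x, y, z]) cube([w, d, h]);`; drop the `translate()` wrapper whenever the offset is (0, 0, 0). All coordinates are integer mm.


// leg_h = 454 - 21 = 433
translate([389, 307, 433]) cube([436, 417, 21]);
translate([389, 307, 0]) cube([36, 36, 433]);
translate([789, 307, 0]) cube([36, 36, 433]);
translate([389, 688, 0]) cube([36, 36, 433]);
translate([789, 688, 0]) cube([36, 36, 433]);
translate([389, 689, 454]) cube([436, 35, 430]);


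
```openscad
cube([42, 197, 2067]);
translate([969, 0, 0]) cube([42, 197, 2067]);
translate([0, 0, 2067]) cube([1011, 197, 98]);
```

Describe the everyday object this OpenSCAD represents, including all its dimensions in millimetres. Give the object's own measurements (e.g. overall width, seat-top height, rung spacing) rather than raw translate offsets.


A door frame. The clear opening is 927 mm wide and 2067 mm high. Two 42 mm wide jambs, 197 mm deep, stand either side of the opening from the floor to the top of the opening. A 98 mm thick head sits across the top of both jambs, spanning the full outside width of the frame.


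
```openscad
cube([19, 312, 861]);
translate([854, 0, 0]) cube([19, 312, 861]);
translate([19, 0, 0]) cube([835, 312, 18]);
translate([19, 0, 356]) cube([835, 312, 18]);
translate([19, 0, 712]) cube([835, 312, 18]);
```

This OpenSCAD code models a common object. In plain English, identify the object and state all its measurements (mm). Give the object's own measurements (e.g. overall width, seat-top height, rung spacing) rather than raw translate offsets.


An open bookshelf. Two side panels, each 19 mm thick, 312 mm deep and 861 mm tall, stand 873 mm apart (outside-to-outside). Between them sit 3 shelves, each 18 mm thick and 312 mm deep, spanning the full gap between the sides. The bottom shelf rests on the floor (its underside at z = 0) and the clear gap between one shelf's top and the next shelf's underside is 338 mm.
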